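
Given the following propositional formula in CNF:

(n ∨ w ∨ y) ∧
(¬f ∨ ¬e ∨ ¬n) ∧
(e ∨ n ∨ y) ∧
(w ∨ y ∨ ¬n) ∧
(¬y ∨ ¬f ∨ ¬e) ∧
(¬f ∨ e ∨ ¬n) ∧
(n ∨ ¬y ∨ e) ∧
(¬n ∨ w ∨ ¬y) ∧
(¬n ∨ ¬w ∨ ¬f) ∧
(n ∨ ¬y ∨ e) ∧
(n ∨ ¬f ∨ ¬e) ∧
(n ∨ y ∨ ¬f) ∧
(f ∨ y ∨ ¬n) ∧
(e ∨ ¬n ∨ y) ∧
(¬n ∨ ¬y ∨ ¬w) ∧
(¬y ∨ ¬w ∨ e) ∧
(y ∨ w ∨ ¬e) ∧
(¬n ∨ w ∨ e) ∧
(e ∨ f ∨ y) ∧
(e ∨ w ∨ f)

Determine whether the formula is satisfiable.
Yes

Yes, the formula is satisfiable.

One satisfying assignment is: y=False, e=True, n=False, f=False, w=True

Verification: With this assignment, all 20 clauses evaluate to true.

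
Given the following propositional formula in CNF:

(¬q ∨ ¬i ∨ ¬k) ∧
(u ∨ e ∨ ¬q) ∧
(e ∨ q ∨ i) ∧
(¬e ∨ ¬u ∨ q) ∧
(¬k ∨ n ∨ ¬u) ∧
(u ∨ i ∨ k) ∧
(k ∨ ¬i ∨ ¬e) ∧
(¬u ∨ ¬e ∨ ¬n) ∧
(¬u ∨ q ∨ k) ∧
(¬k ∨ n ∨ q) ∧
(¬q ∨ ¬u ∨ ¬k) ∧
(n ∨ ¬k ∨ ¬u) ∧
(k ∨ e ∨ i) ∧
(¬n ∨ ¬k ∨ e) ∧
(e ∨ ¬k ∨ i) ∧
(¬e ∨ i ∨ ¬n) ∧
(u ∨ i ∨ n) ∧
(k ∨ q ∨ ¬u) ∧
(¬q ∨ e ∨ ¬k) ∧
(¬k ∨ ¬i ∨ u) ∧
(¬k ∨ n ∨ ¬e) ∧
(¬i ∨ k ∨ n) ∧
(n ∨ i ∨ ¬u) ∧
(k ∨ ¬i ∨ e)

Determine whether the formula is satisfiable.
No

No, the formula is not satisfiable.

No assignment of truth values to the variables can make all 24 clauses true simultaneously.

The formula is UNSAT (unsatisfiable).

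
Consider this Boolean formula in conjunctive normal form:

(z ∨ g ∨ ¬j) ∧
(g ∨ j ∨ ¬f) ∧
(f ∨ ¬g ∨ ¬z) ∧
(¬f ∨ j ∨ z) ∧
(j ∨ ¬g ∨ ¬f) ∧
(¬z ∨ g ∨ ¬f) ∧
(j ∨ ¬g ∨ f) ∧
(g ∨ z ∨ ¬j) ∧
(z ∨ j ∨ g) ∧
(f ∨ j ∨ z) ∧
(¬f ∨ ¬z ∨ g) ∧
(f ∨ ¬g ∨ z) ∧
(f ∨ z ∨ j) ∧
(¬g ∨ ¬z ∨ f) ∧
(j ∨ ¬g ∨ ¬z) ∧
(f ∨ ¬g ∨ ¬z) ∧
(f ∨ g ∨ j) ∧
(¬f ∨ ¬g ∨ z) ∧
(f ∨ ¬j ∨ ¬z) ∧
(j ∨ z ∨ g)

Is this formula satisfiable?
Yes

Yes, the formula is satisfiable.

One satisfying assignment is: j=True, g=True, f=True, z=True

Verification: With this assignment, all 20 clauses evaluate to true.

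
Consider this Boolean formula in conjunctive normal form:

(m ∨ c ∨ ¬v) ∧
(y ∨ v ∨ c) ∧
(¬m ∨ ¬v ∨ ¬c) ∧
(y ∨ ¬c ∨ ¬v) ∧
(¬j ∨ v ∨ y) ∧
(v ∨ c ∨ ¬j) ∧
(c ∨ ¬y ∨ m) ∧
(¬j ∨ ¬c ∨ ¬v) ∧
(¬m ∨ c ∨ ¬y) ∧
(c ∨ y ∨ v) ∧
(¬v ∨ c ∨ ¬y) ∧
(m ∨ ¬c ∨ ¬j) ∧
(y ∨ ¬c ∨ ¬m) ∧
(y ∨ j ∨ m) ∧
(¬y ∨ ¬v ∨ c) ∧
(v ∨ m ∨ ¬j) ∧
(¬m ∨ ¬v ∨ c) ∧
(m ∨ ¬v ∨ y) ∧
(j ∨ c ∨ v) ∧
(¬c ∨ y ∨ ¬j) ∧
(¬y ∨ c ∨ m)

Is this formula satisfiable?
Yes

Yes, the formula is satisfiable.

One satisfying assignment is: c=True, y=True, j=True, m=True, v=False

Verification: With this assignment, all 21 clauses evaluate to true.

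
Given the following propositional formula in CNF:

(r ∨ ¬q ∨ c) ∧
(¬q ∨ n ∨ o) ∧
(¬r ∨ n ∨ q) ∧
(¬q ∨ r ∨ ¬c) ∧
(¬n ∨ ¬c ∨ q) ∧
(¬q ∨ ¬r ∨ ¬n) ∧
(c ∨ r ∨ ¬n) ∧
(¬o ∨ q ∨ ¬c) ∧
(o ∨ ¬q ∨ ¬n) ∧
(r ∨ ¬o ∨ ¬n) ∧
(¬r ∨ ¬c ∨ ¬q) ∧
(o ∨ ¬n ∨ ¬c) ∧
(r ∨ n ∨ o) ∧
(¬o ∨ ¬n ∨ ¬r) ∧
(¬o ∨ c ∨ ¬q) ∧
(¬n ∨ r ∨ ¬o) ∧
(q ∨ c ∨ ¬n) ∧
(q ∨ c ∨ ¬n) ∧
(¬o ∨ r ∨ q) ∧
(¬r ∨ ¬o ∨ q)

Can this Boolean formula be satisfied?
No

No, the formula is not satisfiable.

No assignment of truth values to the variables can make all 20 clauses true simultaneously.

The formula is UNSAT (unsatisfiable).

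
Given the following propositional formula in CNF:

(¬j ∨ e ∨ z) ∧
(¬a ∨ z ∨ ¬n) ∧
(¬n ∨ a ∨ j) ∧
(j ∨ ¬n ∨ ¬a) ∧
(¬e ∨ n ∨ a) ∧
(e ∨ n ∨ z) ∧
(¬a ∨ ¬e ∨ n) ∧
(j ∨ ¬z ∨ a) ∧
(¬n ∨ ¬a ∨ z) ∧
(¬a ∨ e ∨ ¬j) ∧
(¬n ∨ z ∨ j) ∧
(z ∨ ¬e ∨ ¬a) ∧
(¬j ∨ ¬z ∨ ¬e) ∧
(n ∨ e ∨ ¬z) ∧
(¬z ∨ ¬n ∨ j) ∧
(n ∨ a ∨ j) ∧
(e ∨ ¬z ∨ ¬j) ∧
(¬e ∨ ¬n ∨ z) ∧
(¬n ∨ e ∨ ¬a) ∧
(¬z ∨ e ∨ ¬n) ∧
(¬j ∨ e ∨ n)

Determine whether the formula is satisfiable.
No

No, the formula is not satisfiable.

No assignment of truth values to the variables can make all 21 clauses true simultaneously.

The formula is UNSAT (unsatisfiable).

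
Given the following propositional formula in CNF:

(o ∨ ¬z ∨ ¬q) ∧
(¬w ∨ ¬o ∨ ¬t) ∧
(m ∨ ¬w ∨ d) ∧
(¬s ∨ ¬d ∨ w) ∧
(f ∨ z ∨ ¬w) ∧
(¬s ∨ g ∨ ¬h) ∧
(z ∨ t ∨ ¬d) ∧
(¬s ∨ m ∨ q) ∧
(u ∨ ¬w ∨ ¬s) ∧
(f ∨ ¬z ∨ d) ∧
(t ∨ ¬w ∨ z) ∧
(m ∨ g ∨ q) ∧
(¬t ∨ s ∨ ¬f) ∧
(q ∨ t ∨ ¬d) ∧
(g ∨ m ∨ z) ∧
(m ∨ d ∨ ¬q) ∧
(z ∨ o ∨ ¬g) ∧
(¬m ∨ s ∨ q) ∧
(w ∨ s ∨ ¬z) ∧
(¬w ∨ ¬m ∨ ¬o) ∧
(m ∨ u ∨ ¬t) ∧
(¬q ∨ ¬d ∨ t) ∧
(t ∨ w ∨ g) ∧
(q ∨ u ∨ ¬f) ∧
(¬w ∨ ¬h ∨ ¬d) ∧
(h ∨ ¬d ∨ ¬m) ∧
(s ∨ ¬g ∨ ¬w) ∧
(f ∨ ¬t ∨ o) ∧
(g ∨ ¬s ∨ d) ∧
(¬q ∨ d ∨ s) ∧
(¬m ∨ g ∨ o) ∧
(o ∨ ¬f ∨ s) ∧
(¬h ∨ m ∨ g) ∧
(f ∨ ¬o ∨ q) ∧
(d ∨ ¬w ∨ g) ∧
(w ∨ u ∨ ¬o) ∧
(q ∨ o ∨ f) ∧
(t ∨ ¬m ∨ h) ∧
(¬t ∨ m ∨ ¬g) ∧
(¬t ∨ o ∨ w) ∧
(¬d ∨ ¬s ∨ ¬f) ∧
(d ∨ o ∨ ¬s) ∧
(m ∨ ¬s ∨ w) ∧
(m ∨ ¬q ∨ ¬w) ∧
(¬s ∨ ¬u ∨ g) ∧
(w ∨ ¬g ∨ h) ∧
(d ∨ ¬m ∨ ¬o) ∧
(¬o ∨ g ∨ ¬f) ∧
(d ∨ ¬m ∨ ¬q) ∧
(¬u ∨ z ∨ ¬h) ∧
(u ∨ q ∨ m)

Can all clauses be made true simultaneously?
No

No, the formula is not satisfiable.

No assignment of truth values to the variables can make all 51 clauses true simultaneously.

The formula is UNSAT (unsatisfiable).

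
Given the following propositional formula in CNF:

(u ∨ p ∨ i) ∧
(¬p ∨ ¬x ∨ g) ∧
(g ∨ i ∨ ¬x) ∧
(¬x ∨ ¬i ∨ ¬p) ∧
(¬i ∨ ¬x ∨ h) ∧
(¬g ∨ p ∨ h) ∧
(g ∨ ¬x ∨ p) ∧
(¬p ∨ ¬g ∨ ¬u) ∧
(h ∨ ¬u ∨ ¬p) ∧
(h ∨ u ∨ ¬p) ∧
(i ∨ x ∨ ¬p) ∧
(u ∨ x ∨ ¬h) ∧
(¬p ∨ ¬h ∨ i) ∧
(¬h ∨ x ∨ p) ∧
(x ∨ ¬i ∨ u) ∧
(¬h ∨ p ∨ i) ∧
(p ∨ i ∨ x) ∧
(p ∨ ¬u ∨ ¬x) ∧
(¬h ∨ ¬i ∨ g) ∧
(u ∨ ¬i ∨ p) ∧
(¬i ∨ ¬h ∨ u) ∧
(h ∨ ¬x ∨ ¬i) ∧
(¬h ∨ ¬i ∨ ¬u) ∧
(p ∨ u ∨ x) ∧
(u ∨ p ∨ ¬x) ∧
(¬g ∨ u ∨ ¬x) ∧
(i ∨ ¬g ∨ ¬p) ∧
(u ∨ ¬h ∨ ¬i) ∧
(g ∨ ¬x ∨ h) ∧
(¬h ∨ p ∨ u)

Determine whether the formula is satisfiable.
Yes

Yes, the formula is satisfiable.

One satisfying assignment is: u=True, x=False, g=False, i=True, h=False, p=False

Verification: With this assignment, all 30 clauses evaluate to true.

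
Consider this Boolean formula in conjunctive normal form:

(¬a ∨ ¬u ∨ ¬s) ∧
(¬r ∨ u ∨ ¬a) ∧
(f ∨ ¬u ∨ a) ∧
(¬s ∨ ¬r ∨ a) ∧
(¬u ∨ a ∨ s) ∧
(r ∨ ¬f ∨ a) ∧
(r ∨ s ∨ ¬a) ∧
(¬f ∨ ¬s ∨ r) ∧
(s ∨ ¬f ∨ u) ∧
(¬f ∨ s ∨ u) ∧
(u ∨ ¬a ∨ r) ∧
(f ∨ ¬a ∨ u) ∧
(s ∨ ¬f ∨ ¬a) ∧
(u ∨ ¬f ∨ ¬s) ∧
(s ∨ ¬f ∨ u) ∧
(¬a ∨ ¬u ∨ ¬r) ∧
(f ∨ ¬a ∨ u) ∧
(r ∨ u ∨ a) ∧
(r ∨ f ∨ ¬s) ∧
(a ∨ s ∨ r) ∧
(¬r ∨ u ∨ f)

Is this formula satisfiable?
No

No, the formula is not satisfiable.

No assignment of truth values to the variables can make all 21 clauses true simultaneously.

The formula is UNSAT (unsatisfiable).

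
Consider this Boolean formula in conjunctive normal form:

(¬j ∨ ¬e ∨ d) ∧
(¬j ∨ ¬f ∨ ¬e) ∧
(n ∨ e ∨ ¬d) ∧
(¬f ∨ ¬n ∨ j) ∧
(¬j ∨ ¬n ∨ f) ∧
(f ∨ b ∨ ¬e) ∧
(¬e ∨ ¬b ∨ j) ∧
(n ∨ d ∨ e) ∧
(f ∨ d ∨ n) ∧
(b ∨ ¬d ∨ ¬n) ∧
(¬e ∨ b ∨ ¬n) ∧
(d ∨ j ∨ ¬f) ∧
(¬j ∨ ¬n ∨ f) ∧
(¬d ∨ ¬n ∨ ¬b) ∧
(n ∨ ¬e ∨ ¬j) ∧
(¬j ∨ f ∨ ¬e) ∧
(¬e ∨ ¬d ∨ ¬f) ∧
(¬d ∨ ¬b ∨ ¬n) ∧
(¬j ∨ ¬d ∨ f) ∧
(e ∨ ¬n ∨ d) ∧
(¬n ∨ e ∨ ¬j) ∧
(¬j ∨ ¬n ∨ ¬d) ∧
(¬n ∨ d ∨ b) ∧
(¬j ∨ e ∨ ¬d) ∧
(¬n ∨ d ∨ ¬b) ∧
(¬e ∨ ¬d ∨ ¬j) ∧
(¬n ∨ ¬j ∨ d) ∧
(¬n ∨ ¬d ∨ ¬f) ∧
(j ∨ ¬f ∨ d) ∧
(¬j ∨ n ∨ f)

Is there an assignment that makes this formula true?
No

No, the formula is not satisfiable.

No assignment of truth values to the variables can make all 30 clauses true simultaneously.

The formula is UNSAT (unsatisfiable).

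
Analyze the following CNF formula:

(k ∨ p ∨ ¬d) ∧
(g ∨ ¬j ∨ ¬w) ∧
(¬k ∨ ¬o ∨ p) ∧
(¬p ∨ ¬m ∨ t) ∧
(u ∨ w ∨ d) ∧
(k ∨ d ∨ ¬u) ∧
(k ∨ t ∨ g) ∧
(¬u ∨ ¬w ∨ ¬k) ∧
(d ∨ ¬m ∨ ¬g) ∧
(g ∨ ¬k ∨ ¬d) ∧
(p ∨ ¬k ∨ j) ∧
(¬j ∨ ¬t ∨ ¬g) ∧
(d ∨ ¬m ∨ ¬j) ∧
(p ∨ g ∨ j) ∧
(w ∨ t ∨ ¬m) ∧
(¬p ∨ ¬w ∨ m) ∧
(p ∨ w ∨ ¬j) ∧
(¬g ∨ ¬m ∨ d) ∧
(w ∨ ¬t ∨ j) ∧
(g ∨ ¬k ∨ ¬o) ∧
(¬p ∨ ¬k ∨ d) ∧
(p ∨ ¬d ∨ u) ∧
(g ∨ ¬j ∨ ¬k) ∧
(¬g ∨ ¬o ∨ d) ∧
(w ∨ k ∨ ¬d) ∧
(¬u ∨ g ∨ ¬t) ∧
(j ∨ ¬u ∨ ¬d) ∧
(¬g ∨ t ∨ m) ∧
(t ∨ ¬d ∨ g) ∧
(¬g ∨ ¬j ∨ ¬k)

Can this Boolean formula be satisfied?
Yes

Yes, the formula is satisfiable.

One satisfying assignment is: p=True, m=True, d=False, k=False, j=False, u=False, o=True, t=True, g=False, w=True

Verification: With this assignment, all 30 clauses evaluate to true.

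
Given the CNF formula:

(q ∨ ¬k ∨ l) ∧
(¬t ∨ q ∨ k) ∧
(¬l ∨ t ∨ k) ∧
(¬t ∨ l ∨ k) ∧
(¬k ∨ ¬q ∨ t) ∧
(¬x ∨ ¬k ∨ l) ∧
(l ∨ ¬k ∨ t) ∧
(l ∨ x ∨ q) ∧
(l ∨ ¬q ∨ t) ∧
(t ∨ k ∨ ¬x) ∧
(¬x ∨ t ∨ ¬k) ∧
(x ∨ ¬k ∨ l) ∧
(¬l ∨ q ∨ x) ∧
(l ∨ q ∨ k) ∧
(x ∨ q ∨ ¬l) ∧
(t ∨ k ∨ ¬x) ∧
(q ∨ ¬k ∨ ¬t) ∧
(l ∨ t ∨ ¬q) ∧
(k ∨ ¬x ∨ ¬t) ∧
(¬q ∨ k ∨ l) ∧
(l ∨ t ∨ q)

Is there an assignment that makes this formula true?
Yes

Yes, the formula is satisfiable.

One satisfying assignment is: k=False, l=True, x=False, q=True, t=True

Verification: With this assignment, all 21 clauses evaluate to true.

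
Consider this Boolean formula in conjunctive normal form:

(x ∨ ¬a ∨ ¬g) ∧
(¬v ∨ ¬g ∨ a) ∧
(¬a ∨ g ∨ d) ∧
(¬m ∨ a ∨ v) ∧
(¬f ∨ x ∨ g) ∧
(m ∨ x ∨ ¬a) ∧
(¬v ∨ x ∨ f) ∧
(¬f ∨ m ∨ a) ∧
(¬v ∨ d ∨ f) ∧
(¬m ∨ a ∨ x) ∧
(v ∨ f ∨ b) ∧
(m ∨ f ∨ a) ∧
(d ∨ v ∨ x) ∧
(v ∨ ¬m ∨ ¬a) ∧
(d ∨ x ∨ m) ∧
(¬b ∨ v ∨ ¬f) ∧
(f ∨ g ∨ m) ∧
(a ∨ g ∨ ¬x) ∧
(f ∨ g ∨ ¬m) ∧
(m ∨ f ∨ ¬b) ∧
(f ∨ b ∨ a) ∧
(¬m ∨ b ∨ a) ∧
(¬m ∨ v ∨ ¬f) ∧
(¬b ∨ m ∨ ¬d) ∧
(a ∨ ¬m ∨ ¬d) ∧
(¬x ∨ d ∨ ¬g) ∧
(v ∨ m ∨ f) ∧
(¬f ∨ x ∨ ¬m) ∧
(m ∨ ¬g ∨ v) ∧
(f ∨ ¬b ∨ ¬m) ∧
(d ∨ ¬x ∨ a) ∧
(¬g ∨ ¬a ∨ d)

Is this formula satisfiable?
Yes

Yes, the formula is satisfiable.

One satisfying assignment is: a=True, v=True, d=True, x=True, g=True, f=False, m=False, b=False

Verification: With this assignment, all 32 clauses evaluate to true.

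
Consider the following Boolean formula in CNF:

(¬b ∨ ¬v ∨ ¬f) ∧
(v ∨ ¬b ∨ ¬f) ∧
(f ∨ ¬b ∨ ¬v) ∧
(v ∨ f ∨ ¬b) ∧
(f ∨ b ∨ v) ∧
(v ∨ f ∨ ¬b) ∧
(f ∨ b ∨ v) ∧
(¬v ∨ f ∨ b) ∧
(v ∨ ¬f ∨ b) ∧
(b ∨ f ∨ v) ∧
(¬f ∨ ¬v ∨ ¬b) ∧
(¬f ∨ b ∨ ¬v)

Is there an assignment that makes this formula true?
No

No, the formula is not satisfiable.

No assignment of truth values to the variables can make all 12 clauses true simultaneously.

The formula is UNSAT (unsatisfiable).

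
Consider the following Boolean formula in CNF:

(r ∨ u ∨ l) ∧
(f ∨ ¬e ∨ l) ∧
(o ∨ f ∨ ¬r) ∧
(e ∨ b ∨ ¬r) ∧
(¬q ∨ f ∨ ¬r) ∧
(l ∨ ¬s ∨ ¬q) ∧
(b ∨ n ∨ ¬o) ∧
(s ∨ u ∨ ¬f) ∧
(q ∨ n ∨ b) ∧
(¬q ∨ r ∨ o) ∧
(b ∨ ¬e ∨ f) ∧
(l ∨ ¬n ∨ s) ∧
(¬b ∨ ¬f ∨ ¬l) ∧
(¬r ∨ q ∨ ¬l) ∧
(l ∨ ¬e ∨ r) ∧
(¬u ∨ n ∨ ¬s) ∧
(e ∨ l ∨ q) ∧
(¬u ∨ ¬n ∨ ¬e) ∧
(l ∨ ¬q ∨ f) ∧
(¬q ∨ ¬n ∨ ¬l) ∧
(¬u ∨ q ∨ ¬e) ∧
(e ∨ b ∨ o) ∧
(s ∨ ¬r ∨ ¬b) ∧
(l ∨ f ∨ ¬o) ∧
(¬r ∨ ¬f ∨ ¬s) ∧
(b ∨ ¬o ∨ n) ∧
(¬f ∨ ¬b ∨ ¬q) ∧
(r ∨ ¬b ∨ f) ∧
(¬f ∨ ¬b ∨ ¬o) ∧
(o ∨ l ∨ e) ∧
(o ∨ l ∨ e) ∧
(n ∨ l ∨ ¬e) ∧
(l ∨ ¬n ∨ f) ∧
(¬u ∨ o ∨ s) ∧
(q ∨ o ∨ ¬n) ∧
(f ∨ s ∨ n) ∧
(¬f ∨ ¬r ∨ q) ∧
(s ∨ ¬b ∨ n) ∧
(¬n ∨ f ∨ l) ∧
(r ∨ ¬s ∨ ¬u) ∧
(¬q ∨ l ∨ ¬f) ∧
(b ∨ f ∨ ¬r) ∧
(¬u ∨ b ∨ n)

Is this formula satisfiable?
Yes

Yes, the formula is satisfiable.

One satisfying assignment is: s=False, b=False, l=True, e=False, f=False, r=False, n=True, o=True, u=False, q=False

Verification: With this assignment, all 43 clauses evaluate to true.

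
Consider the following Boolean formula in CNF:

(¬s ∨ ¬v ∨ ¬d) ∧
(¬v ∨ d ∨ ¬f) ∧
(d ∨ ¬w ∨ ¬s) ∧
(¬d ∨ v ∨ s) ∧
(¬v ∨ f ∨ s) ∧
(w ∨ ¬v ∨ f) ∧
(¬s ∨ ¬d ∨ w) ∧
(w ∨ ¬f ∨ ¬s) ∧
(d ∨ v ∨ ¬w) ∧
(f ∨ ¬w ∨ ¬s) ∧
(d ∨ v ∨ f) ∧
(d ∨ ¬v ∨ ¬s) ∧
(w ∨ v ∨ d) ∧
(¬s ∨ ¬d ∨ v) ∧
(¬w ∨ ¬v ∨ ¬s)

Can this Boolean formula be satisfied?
Yes

Yes, the formula is satisfiable.

One satisfying assignment is: v=True, w=True, d=True, s=False, f=True

Verification: With this assignment, all 15 clauses evaluate to true.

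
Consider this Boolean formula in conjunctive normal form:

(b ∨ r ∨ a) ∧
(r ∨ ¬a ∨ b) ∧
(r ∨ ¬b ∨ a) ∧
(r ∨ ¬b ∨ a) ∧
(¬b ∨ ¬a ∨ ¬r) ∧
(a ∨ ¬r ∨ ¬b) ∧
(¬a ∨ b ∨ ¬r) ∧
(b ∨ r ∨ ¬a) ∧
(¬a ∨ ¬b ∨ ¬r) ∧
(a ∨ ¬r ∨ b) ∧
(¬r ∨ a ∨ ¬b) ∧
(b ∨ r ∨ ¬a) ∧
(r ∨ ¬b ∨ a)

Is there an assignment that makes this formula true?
Yes

Yes, the formula is satisfiable.

One satisfying assignment is: b=True, r=False, a=True

Verification: With this assignment, all 13 clauses evaluate to true.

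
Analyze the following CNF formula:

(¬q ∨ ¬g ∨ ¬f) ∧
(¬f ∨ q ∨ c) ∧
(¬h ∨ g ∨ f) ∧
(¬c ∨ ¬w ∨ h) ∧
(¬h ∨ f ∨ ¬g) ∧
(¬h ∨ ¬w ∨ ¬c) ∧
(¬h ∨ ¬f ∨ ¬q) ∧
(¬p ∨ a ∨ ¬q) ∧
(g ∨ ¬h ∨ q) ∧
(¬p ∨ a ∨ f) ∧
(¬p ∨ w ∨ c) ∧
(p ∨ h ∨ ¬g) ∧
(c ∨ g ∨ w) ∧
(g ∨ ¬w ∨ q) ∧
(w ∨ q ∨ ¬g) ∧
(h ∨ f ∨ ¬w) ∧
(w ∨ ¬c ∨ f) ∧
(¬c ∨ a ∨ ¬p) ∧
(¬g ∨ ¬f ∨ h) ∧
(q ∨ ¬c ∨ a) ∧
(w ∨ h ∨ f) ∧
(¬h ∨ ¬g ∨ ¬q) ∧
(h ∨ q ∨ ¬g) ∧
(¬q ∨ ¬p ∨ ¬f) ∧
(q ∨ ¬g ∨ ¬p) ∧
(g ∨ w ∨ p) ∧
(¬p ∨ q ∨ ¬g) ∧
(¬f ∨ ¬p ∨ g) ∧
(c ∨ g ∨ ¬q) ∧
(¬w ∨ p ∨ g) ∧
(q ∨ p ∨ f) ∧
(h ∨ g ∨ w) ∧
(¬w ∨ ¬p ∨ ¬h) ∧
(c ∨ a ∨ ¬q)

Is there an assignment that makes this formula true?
No

No, the formula is not satisfiable.

No assignment of truth values to the variables can make all 34 clauses true simultaneously.

The formula is UNSAT (unsatisfiable).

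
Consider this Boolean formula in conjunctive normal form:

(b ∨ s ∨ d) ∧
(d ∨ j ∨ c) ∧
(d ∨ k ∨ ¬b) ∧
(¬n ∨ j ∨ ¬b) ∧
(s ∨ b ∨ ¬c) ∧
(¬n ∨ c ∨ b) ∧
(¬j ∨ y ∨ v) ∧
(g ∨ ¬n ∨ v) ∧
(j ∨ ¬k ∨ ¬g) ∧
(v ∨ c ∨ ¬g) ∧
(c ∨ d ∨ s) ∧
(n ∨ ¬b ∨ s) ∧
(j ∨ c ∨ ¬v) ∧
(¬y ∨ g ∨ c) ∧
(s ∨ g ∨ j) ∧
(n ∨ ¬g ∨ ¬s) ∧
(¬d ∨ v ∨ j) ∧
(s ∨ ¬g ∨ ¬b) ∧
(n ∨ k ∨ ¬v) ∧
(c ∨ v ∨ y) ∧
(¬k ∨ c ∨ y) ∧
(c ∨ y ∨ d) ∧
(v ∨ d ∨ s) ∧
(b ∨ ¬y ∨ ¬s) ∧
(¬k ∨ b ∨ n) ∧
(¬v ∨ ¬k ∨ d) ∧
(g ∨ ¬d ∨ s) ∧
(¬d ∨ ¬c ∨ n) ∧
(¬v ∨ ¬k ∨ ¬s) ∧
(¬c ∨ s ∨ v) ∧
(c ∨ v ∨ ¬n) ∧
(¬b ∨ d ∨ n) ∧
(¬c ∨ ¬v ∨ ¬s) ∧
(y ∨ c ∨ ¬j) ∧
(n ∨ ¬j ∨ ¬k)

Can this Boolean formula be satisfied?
Yes

Yes, the formula is satisfiable.

One satisfying assignment is: b=False, y=False, v=False, j=False, d=False, g=False, s=True, k=False, n=False, c=True

Verification: With this assignment, all 35 clauses evaluate to true.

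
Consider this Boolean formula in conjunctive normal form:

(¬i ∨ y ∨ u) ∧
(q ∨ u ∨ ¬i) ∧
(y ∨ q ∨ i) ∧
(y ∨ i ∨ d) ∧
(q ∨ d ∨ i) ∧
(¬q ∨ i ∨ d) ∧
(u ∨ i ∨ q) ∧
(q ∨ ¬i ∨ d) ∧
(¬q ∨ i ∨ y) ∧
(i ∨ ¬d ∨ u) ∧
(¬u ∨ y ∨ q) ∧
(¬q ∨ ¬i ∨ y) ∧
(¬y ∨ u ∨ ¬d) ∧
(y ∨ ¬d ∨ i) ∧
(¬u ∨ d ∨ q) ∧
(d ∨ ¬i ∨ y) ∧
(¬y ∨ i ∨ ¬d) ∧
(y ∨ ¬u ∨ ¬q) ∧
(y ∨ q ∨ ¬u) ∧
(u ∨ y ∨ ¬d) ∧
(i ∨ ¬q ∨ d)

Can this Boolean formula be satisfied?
Yes

Yes, the formula is satisfiable.

One satisfying assignment is: i=True, y=True, u=True, q=False, d=True

Verification: With this assignment, all 21 clauses evaluate to true.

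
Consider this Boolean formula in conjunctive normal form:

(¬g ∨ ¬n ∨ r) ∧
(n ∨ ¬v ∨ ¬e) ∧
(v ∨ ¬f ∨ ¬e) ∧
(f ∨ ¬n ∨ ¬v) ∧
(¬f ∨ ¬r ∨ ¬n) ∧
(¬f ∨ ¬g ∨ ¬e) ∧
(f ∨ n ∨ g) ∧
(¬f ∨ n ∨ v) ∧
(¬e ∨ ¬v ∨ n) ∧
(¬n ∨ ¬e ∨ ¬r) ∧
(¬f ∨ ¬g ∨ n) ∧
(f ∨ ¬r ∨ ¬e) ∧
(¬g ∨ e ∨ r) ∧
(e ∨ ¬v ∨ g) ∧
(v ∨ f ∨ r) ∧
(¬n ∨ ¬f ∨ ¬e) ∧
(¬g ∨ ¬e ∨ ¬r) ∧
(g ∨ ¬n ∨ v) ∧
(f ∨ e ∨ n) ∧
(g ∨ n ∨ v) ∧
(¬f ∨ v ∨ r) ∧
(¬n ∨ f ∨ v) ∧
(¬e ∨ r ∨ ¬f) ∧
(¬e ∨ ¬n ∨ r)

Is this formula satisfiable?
No

No, the formula is not satisfiable.

No assignment of truth values to the variables can make all 24 clauses true simultaneously.

The formula is UNSAT (unsatisfiable).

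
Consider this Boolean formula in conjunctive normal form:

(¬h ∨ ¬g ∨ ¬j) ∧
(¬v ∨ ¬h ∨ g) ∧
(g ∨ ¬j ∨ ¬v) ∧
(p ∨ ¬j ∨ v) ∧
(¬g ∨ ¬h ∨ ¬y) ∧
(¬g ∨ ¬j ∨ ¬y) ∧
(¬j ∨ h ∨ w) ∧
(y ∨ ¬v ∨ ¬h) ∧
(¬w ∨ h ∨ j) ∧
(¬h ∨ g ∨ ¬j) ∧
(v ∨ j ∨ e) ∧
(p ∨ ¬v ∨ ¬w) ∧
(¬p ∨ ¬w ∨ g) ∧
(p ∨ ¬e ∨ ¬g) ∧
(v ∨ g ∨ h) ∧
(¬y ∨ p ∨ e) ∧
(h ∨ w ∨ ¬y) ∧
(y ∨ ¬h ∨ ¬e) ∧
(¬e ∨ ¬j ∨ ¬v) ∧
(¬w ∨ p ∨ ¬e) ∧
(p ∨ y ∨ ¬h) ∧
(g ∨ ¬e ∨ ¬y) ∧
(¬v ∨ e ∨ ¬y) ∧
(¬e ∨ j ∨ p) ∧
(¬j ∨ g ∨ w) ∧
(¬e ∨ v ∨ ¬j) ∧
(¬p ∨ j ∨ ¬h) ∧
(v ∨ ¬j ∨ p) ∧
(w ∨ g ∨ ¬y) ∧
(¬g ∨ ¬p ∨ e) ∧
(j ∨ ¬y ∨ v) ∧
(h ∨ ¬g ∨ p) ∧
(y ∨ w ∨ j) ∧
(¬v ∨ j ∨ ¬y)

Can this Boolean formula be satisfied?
No

No, the formula is not satisfiable.

No assignment of truth values to the variables can make all 34 clauses true simultaneously.

The formula is UNSAT (unsatisfiable).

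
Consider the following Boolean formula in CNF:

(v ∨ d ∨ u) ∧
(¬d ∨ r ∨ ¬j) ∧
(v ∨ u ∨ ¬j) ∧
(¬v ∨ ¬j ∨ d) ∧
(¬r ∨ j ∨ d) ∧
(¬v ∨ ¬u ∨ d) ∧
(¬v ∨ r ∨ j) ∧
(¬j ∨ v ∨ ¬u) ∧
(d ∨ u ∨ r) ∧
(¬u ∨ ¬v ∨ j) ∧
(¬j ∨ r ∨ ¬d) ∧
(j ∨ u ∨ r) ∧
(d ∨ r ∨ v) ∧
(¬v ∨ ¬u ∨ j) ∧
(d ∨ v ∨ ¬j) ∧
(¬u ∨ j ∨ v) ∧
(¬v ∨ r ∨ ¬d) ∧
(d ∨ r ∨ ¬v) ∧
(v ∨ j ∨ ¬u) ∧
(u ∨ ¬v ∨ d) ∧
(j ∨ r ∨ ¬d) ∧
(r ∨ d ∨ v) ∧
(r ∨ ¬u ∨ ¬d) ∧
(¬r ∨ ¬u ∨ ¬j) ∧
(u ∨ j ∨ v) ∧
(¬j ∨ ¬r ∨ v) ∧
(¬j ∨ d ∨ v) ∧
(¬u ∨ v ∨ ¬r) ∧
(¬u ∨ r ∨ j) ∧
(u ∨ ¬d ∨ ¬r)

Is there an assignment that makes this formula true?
No

No, the formula is not satisfiable.

No assignment of truth values to the variables can make all 30 clauses true simultaneously.

The formula is UNSAT (unsatisfiable).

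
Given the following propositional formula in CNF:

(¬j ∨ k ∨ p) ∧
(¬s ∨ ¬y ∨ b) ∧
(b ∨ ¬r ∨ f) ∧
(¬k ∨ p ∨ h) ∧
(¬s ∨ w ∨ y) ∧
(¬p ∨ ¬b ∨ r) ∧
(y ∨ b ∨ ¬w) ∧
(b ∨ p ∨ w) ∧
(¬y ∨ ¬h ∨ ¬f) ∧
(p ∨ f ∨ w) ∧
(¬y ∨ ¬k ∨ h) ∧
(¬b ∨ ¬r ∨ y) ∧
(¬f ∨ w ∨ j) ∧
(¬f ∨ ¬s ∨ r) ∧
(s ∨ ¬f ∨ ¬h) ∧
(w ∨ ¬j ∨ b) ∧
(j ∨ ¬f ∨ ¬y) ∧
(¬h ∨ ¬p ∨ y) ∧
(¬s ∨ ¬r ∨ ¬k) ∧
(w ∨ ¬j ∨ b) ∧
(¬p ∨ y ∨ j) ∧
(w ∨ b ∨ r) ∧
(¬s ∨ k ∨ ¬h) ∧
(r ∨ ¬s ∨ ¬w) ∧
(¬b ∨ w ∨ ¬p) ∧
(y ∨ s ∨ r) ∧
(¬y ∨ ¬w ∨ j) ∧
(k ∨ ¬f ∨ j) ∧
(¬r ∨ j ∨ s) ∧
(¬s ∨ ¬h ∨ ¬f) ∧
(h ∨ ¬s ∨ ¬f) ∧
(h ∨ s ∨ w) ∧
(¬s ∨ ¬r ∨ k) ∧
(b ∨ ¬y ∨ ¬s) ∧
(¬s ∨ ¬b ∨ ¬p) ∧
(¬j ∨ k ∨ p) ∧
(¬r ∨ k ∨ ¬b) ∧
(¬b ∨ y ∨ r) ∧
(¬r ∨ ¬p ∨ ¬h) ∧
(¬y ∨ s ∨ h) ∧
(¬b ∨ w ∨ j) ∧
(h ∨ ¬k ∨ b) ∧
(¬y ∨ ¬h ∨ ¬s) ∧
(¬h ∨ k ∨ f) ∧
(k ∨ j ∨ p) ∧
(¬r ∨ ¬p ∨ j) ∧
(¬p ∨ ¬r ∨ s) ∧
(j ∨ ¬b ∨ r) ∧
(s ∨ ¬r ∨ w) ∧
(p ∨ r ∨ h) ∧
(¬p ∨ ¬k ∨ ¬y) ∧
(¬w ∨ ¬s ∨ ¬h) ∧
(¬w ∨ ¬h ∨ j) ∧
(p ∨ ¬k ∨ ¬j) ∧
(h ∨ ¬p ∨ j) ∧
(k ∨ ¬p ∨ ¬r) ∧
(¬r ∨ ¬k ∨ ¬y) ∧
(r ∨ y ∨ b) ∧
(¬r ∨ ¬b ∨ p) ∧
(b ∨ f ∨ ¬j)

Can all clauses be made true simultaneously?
No

No, the formula is not satisfiable.

No assignment of truth values to the variables can make all 60 clauses true simultaneously.

The formula is UNSAT (unsatisfiable).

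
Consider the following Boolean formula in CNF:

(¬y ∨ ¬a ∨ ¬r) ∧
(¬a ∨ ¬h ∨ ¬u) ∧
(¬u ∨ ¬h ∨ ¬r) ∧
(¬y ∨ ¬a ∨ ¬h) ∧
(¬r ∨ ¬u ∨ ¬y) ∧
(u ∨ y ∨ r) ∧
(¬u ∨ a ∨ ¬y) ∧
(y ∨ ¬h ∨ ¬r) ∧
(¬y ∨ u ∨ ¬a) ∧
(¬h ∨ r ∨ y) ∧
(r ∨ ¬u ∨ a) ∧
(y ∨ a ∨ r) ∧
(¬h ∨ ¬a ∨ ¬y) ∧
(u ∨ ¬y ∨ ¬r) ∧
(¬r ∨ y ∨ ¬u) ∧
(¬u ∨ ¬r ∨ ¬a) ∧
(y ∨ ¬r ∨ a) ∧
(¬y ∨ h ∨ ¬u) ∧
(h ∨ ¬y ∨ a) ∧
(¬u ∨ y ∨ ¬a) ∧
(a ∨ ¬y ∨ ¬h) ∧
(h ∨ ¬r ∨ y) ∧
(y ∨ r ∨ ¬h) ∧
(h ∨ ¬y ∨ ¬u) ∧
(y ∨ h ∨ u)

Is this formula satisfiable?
No

No, the formula is not satisfiable.

No assignment of truth values to the variables can make all 25 clauses true simultaneously.

The formula is UNSAT (unsatisfiable).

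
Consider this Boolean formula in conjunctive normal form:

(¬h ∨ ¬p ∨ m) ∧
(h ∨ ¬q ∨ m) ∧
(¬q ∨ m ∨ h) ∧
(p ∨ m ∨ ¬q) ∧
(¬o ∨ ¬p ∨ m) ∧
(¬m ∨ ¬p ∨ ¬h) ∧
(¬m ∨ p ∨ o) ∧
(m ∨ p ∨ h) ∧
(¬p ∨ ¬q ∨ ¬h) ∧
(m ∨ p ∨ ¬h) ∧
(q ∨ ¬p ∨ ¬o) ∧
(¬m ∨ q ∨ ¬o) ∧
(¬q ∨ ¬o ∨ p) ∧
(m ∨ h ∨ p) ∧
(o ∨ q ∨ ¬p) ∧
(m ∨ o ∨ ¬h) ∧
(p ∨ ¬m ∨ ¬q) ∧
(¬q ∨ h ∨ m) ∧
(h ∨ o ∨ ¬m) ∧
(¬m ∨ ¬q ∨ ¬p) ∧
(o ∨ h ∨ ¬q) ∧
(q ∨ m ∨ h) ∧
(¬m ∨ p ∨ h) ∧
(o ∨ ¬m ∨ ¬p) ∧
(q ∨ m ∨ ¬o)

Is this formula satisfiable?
No

No, the formula is not satisfiable.

No assignment of truth values to the variables can make all 25 clauses true simultaneously.

The formula is UNSAT (unsatisfiable).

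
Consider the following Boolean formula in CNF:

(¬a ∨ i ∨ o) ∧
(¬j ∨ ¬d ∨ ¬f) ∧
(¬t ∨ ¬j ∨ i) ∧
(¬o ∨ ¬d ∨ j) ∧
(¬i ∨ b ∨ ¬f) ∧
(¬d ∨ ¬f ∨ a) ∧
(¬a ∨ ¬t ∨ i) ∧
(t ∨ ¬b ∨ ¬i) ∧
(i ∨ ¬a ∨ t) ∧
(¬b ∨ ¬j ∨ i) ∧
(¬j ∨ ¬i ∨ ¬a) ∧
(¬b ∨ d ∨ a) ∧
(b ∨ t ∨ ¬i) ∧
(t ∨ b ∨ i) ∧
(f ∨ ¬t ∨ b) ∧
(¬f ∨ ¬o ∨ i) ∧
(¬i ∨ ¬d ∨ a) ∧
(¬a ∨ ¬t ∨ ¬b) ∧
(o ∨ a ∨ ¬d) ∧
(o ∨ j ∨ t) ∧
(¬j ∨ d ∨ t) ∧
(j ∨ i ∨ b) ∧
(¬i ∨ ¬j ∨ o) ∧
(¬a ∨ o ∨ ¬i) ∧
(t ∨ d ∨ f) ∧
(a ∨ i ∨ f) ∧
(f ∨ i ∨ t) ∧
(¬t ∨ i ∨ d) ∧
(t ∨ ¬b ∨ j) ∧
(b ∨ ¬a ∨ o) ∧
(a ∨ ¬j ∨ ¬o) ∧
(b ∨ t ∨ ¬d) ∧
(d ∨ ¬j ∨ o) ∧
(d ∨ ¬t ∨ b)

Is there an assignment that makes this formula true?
No

No, the formula is not satisfiable.

No assignment of truth values to the variables can make all 34 clauses true simultaneously.

The formula is UNSAT (unsatisfiable).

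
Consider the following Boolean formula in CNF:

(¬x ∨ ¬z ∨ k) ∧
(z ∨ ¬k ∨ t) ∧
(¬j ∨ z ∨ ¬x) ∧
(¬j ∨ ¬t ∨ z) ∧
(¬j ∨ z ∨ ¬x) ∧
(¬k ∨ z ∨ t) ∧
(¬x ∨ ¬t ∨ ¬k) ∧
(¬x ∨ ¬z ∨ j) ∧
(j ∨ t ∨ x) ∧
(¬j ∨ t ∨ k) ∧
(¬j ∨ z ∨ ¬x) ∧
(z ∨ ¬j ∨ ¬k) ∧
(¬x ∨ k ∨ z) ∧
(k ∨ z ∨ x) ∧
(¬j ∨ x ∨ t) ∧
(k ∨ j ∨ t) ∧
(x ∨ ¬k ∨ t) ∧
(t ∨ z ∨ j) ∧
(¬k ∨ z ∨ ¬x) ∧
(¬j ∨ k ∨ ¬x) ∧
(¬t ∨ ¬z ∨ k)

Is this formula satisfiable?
Yes

Yes, the formula is satisfiable.

One satisfying assignment is: k=True, j=False, x=False, z=False, t=True

Verification: With this assignment, all 21 clauses evaluate to true.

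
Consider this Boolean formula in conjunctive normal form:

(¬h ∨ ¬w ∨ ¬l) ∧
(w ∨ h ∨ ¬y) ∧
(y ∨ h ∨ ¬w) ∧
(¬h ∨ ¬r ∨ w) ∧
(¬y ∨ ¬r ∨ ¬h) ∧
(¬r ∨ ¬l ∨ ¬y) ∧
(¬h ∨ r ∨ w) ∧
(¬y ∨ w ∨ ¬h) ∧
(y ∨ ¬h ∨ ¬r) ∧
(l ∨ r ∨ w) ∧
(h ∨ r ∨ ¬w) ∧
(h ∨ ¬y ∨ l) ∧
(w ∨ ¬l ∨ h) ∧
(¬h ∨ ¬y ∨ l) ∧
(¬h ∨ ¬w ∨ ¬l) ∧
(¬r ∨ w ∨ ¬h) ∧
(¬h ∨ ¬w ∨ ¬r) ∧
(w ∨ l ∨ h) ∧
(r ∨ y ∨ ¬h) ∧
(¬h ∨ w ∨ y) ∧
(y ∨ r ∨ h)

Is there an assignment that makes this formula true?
No

No, the formula is not satisfiable.

No assignment of truth values to the variables can make all 21 clauses true simultaneously.

The formula is UNSAT (unsatisfiable).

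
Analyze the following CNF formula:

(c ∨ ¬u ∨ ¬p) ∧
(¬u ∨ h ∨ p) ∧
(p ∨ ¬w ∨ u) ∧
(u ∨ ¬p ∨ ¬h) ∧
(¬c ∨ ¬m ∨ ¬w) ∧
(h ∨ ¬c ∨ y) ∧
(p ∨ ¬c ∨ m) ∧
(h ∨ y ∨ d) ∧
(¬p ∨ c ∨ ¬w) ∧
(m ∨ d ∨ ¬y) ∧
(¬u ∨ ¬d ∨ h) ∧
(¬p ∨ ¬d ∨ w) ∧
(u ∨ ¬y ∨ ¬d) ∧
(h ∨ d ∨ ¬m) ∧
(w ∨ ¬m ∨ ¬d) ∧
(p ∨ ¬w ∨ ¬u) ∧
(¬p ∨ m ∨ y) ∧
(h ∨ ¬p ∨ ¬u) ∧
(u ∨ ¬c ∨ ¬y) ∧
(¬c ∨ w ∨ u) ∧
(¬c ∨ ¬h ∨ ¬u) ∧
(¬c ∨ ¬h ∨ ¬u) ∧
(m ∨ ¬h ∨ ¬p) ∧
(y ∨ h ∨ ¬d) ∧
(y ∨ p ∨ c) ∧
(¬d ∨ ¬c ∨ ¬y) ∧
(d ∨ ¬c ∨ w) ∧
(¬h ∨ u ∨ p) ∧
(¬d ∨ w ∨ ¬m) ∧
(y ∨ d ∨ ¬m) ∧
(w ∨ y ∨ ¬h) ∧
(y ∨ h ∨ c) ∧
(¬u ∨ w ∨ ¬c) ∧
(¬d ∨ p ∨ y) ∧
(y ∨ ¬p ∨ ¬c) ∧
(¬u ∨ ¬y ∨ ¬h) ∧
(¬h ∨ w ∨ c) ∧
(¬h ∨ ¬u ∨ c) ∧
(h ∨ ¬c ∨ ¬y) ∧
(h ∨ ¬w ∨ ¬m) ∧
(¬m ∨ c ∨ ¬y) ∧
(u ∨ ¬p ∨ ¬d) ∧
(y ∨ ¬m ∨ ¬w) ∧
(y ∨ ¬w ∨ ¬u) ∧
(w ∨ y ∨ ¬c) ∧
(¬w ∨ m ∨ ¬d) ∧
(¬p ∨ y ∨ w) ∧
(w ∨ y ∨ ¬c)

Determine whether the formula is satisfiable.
No

No, the formula is not satisfiable.

No assignment of truth values to the variables can make all 48 clauses true simultaneously.

The formula is UNSAT (unsatisfiable).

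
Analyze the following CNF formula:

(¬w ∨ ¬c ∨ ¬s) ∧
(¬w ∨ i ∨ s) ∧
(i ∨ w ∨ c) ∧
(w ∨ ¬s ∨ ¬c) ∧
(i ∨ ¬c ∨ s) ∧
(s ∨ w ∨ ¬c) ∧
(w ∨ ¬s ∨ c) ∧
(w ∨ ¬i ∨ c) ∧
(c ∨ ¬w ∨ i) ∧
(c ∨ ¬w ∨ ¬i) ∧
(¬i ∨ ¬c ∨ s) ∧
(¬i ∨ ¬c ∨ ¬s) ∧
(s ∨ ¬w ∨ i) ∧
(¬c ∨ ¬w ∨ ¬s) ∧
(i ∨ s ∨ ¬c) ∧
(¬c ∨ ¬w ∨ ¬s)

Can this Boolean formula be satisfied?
No

No, the formula is not satisfiable.

No assignment of truth values to the variables can make all 16 clauses true simultaneously.

The formula is UNSAT (unsatisfiable).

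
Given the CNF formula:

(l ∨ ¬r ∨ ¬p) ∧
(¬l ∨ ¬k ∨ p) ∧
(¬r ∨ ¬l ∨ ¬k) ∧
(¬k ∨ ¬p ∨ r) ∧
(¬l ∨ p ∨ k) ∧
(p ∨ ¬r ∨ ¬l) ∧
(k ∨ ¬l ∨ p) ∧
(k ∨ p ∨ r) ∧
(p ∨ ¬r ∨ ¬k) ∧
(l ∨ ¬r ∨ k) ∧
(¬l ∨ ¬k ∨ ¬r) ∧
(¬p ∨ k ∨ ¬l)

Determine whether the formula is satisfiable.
Yes

Yes, the formula is satisfiable.

One satisfying assignment is: r=False, k=False, p=True, l=False

Verification: With this assignment, all 12 clauses evaluate to true.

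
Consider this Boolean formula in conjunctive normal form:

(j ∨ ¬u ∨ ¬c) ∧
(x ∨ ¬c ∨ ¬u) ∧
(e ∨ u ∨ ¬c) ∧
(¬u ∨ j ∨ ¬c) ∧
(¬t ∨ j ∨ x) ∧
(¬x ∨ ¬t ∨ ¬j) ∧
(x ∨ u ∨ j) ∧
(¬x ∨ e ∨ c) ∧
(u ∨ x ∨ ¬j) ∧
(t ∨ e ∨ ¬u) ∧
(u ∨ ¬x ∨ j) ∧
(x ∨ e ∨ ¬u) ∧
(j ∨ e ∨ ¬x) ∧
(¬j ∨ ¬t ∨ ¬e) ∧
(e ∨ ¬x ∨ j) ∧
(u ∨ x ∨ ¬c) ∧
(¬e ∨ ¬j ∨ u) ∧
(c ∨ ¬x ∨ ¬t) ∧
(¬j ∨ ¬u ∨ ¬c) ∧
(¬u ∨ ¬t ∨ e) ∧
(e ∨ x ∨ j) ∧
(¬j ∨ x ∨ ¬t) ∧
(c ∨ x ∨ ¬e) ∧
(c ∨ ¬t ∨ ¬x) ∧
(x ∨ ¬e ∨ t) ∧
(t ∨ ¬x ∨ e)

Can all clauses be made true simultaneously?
Yes

Yes, the formula is satisfiable.

One satisfying assignment is: c=False, x=True, u=True, e=True, j=False, t=False

Verification: With this assignment, all 26 clauses evaluate to true.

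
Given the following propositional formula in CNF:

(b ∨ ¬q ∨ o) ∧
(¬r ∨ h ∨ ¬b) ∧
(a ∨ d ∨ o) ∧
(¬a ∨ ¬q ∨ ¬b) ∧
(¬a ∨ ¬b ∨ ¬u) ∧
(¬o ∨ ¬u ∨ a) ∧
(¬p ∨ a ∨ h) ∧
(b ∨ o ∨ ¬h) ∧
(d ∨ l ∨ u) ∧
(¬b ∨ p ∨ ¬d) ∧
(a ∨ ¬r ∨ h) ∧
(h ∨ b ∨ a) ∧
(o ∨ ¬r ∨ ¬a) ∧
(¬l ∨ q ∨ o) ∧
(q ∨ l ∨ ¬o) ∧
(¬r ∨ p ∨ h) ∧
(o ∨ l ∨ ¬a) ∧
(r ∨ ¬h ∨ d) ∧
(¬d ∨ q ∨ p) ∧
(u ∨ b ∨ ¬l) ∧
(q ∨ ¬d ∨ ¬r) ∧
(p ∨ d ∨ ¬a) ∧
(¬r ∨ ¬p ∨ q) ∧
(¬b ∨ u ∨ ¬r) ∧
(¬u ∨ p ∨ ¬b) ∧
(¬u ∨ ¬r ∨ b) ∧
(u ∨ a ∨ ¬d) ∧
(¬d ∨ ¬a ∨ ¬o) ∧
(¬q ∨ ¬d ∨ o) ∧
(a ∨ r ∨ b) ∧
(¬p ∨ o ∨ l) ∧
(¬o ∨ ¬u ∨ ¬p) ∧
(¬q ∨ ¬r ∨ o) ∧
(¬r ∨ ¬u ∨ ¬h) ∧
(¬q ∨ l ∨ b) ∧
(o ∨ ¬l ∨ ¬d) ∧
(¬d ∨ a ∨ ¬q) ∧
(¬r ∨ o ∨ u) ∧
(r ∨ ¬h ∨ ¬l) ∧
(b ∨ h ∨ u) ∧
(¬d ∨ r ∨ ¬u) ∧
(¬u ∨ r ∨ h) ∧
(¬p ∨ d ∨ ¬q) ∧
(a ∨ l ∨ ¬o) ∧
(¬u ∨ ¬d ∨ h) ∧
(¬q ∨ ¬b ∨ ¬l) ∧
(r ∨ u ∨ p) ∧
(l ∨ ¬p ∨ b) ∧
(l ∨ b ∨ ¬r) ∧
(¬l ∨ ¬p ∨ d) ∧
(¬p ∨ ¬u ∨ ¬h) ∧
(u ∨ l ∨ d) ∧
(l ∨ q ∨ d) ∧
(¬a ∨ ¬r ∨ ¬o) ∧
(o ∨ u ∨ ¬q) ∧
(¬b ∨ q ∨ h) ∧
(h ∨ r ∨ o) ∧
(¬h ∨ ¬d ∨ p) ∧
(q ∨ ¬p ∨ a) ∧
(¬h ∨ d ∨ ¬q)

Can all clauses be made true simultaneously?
No

No, the formula is not satisfiable.

No assignment of truth values to the variables can make all 60 clauses true simultaneously.

The formula is UNSAT (unsatisfiable).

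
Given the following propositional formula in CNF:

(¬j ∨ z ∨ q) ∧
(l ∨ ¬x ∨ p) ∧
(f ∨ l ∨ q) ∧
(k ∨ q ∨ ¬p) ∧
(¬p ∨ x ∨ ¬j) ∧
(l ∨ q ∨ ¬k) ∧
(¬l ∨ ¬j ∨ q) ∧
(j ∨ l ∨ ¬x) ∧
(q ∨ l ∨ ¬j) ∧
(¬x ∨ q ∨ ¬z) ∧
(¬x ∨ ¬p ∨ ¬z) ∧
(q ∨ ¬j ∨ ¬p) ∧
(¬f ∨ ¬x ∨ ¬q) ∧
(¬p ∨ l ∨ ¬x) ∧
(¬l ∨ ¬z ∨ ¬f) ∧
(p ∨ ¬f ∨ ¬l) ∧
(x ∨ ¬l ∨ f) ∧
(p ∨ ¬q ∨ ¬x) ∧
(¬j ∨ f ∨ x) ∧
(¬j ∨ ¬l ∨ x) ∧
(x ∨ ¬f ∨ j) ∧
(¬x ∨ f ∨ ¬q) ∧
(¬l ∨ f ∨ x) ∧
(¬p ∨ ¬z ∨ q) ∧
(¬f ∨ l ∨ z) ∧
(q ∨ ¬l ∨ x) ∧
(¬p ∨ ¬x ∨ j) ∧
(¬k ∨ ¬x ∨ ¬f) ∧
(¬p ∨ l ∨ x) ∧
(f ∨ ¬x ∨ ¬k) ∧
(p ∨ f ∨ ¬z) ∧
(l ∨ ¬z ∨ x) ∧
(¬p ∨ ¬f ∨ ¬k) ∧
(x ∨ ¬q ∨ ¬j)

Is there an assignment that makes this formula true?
Yes

Yes, the formula is satisfiable.

One satisfying assignment is: l=False, k=False, x=False, p=False, q=True, z=False, j=False, f=False

Verification: With this assignment, all 34 clauses evaluate to true.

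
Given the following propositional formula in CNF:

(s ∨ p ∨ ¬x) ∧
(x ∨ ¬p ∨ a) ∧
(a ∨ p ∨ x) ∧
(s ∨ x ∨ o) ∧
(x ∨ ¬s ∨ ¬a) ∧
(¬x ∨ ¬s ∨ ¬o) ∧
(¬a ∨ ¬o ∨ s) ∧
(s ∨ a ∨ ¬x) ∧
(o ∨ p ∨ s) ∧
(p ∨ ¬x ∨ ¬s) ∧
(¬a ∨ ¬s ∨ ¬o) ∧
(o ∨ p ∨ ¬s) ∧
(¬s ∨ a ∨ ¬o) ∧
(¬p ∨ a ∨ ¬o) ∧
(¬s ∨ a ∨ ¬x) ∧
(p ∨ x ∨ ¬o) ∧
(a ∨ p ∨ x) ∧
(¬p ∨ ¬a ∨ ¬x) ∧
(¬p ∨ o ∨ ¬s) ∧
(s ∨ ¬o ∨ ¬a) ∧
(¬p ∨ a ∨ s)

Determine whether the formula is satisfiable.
No

No, the formula is not satisfiable.

No assignment of truth values to the variables can make all 21 clauses true simultaneously.

The formula is UNSAT (unsatisfiable).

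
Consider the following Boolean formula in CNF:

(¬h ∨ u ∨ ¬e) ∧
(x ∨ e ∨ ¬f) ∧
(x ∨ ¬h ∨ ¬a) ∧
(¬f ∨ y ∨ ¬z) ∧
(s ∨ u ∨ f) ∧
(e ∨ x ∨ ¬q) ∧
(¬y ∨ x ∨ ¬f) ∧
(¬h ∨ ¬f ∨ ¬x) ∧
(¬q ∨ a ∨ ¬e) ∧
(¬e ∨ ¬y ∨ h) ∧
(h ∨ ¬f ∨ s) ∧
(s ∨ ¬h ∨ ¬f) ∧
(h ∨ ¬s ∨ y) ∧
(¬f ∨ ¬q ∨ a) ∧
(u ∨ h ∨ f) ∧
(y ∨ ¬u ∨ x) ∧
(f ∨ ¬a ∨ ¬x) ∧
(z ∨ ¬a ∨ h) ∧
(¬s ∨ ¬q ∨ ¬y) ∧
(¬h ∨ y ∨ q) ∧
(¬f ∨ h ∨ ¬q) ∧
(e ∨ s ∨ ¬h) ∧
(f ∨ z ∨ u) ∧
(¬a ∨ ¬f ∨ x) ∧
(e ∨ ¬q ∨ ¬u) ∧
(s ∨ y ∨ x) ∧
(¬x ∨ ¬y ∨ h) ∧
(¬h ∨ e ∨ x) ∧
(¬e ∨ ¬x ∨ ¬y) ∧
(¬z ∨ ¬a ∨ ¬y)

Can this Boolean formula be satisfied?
Yes

Yes, the formula is satisfiable.

One satisfying assignment is: e=False, q=False, s=False, u=True, x=True, h=False, y=False, a=False, f=False, z=False

Verification: With this assignment, all 30 clauses evaluate to true.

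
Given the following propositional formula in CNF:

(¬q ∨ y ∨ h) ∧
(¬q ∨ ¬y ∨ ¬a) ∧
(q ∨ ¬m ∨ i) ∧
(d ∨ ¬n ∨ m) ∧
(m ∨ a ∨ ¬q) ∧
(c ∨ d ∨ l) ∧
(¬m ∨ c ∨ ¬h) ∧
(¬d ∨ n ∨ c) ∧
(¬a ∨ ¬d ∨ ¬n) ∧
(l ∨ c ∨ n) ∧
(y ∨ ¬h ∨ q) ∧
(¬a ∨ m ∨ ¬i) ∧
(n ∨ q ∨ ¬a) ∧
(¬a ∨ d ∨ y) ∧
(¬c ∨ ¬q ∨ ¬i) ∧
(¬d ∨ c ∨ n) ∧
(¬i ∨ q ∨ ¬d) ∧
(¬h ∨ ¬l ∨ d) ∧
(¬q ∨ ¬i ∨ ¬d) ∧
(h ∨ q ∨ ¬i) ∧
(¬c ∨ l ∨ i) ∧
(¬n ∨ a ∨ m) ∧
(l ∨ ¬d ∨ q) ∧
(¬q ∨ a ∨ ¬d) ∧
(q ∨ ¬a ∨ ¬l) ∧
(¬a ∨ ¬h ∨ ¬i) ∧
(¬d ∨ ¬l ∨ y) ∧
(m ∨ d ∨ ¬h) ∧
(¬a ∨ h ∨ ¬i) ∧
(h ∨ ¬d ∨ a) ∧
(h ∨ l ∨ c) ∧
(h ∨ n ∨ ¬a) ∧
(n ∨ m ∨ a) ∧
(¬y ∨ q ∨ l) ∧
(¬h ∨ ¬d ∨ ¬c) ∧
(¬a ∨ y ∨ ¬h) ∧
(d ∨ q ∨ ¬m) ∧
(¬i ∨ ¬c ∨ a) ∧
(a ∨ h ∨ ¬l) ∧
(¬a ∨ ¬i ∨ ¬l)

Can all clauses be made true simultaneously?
No

No, the formula is not satisfiable.

No assignment of truth values to the variables can make all 40 clauses true simultaneously.

The formula is UNSAT (unsatisfiable).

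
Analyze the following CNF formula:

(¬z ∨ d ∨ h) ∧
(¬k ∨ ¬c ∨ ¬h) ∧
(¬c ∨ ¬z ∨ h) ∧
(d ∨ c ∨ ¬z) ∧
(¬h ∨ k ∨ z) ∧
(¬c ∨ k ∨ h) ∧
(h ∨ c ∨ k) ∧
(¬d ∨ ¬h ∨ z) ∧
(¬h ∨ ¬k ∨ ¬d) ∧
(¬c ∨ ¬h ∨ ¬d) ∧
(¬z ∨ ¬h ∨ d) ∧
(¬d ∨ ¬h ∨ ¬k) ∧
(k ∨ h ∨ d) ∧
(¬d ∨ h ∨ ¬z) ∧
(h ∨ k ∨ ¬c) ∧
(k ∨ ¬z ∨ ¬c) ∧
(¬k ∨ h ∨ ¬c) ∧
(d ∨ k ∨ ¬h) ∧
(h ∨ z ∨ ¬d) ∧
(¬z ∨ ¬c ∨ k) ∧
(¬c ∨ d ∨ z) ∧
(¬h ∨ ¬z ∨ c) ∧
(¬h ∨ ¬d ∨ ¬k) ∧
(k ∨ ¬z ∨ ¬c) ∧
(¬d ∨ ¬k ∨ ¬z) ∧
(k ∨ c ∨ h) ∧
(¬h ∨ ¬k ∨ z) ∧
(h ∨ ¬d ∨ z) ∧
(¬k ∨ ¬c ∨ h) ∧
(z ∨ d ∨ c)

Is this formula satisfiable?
No

No, the formula is not satisfiable.

No assignment of truth values to the variables can make all 30 clauses true simultaneously.

The formula is UNSAT (unsatisfiable).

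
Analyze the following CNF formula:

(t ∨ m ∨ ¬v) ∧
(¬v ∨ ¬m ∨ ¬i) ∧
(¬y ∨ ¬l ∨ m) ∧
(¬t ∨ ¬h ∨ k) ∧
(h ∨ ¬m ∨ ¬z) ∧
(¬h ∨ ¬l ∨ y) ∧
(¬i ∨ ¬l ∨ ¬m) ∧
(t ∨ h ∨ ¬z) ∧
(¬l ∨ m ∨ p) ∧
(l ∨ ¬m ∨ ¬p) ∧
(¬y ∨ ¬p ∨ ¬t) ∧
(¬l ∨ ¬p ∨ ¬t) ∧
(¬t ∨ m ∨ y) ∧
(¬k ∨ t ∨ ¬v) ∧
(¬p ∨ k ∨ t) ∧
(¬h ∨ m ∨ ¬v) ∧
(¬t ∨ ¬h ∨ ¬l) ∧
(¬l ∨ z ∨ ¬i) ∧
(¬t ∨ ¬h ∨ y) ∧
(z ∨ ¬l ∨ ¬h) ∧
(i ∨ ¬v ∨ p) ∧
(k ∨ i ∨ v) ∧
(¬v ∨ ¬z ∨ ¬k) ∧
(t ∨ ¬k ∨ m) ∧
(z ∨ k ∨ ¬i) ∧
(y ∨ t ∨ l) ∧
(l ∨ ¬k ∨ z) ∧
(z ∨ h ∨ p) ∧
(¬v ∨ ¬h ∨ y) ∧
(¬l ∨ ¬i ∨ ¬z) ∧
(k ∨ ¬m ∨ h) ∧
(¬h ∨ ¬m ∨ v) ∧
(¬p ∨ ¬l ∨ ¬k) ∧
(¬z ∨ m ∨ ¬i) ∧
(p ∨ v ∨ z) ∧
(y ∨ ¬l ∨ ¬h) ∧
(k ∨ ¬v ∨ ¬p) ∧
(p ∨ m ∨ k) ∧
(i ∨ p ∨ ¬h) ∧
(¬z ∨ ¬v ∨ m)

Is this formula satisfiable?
Yes

Yes, the formula is satisfiable.

One satisfying assignment is: y=True, v=False, k=True, t=True, z=True, p=False, m=False, h=False, i=False, l=False

Verification: With this assignment, all 40 clauses evaluate to true.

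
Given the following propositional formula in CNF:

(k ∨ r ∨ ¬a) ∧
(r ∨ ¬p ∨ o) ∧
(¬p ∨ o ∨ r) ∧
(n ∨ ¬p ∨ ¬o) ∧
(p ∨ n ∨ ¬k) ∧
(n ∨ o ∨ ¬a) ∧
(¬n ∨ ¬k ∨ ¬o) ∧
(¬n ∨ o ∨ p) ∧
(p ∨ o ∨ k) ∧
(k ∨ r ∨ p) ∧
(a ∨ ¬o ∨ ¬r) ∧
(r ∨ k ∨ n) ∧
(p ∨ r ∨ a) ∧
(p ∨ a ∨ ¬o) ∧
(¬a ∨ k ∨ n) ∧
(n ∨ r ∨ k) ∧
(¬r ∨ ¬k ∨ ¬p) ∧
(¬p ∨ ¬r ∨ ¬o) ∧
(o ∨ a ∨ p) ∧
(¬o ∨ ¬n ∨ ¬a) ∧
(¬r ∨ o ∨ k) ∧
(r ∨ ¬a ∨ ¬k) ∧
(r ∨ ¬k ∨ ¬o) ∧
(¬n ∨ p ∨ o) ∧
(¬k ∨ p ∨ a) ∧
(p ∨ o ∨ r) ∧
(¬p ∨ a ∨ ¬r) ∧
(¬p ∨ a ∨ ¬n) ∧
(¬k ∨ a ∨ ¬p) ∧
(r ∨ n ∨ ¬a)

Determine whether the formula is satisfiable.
No

No, the formula is not satisfiable.

No assignment of truth values to the variables can make all 30 clauses true simultaneously.

The formula is UNSAT (unsatisfiable).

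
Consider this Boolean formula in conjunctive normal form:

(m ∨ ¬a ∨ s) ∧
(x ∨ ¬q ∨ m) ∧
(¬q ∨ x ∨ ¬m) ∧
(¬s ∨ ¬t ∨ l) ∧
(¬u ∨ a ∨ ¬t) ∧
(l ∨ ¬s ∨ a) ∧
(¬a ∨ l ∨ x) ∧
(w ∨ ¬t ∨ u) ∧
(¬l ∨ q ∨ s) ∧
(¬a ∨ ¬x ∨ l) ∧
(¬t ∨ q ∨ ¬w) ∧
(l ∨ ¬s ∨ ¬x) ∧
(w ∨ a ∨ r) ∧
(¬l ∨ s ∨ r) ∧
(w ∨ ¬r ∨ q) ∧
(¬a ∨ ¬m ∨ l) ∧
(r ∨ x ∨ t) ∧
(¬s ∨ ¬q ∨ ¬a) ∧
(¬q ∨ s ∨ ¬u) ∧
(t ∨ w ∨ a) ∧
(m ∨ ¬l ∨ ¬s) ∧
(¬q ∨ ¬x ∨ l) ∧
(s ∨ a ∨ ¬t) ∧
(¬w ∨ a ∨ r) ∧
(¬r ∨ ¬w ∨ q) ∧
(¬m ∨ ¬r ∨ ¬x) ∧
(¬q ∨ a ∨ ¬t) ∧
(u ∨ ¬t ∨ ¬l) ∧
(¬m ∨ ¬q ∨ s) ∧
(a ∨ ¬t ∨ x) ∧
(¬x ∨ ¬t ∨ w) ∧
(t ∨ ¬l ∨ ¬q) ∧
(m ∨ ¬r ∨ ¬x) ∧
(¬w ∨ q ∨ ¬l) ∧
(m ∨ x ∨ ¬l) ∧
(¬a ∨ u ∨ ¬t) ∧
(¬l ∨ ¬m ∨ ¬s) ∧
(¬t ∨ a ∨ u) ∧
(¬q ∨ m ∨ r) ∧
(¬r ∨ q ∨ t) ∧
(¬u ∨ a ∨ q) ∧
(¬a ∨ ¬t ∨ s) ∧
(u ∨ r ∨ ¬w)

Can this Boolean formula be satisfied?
No

No, the formula is not satisfiable.

No assignment of truth values to the variables can make all 43 clauses true simultaneously.

The formula is UNSAT (unsatisfiable).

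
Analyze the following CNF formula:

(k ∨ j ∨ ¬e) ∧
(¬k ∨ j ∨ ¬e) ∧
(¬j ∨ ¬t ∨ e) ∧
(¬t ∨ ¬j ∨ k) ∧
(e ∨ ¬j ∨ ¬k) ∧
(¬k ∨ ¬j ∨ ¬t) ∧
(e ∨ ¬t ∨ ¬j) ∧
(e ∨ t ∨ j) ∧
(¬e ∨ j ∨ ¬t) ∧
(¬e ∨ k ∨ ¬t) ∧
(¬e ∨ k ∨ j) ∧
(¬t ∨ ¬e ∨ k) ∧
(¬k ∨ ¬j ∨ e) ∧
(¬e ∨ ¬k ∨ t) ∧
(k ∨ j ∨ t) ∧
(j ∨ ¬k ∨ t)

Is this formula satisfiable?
Yes

Yes, the formula is satisfiable.

One satisfying assignment is: j=True, k=False, t=False, e=False

Verification: With this assignment, all 16 clauses evaluate to true.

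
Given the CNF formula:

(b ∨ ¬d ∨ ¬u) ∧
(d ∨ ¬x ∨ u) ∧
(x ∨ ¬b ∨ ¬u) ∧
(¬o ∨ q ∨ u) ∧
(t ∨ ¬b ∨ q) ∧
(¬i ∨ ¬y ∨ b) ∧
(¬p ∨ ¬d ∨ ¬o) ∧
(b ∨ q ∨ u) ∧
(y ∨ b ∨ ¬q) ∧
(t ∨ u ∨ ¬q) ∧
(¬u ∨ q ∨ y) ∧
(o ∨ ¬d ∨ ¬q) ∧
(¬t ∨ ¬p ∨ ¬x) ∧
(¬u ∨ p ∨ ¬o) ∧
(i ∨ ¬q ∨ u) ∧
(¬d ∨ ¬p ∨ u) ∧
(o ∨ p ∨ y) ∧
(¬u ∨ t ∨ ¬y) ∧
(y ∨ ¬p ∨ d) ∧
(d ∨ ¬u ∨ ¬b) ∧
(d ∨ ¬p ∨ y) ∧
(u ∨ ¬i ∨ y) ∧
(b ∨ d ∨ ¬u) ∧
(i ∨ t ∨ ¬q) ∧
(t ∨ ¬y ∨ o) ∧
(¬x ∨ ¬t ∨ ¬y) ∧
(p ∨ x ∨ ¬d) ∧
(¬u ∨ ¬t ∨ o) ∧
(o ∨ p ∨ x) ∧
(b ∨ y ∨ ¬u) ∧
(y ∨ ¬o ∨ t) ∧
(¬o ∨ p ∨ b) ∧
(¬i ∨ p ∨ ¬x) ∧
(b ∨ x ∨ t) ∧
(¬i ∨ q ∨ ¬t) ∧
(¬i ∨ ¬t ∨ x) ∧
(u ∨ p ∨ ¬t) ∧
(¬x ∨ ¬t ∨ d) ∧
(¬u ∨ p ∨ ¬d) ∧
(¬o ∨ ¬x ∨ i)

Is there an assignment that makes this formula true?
Yes

Yes, the formula is satisfiable.

One satisfying assignment is: p=True, b=True, t=True, o=False, q=False, u=False, x=False, y=True, d=False, i=False

Verification: With this assignment, all 40 clauses evaluate to true.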